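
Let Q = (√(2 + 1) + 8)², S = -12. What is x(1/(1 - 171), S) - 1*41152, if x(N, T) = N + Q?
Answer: -6984451/170 + 16*√3 ≈ -41057.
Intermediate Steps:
Q = (8 + √3)² (Q = (√3 + 8)² = (8 + √3)² ≈ 94.713)
x(N, T) = N + (8 + √3)²
x(1/(1 - 171), S) - 1*41152 = (1/(1 - 171) + (8 + √3)²) - 1*41152 = (1/(-170) + (8 + √3)²) - 41152 = (-1/170 + (8 + √3)²) - 41152 = -6995841/170 + (8 + √3)²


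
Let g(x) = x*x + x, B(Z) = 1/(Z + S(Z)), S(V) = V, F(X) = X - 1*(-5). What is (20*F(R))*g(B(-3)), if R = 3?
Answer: -200/9 ≈ -22.222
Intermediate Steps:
F(X) = 5 + X (F(X) = X + 5 = 5 + X)
B(Z) = 1/(2*Z) (B(Z) = 1/(Z + Z) = 1/(2*Z))
g(x) = x + x² (g(x) = x² + x = x + x²)
(20*F(R))*g(B(-3)) = (20*(5 + 3))*(((½)/(-3))*(1 + (½)/(-3))) = (20*8)*(((½)*(-⅓))*(1 + (½)*(-⅓))) = 160*(-(1 - ⅙)/6) = 160*(-⅙*⅚) = 160*(-5/36) = -200/9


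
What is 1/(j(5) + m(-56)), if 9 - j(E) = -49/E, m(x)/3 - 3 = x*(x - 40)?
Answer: 5/80779 ≈ 6.1897e-5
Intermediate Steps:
m(x) = 9 + 3*x*(-40 + x) (m(x) = 9 + 3*(x*(x - 40)) = 9 + 3*(x*(-40 + x)) = 9 + 3*x*(-40 + x))
j(E) = 9 + 49/E (j(E) = 9 - (-49)/E = 9 + 49/E)
1/(j(5) + m(-56)) = 1/((9 + 49/5) + (9 - 120*(-56) + 3*(-56)²)) = 1/((9 + 49*(⅕)) + (9 + 6720 + 3*3136)) = 1/((9 + 49/5) + (9 + 6720 + 9408)) = 1/(94/5 + 16137) = 1/(80779/5) = 5/80779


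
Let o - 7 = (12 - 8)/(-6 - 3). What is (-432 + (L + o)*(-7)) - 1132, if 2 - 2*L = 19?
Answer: -27907/18 ≈ -1550.4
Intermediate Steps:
L = -17/2 (L = 1 - ½*19 = 1 - 19/2 = -17/2 ≈ -8.5000)
o = 59/9 (o = 7 + (12 - 8)/(-6 - 3) = 7 + 4/(-9) = 7 + 4*(-⅑) = 7 - 4/9 = 59/9 ≈ 6.5556)
(-432 + (L + o)*(-7)) - 1132 = (-432 + (-17/2 + 59/9)*(-7)) - 1132 = (-432 - 35/18*(-7)) - 1132 = (-432 + 245/18) - 1132 = -7531/18 - 1132 = -27907/18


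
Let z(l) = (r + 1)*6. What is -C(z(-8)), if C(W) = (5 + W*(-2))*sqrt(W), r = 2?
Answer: 93*sqrt(2) ≈ 131.52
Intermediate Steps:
z(l) = 18 (z(l) = (2 + 1)*6 = 3*6 = 18)
C(W) = sqrt(W)*(5 - 2*W) (C(W) = (5 - 2*W)*sqrt(W) = sqrt(W)*(5 - 2*W))
-C(z(-8)) = -sqrt(18)*(5 - 2*18) = -3*sqrt(2)*(5 - 36) = -3*sqrt(2)*(-31) = -(-93)*sqrt(2) = 93*sqrt(2)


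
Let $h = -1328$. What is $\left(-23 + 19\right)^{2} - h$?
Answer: $1344$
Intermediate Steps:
$\left(-23 + 19\right)^{2} - h = \left(-23 + 19\right)^{2} - -1328 = \left(-4\right)^{2} + 1328 = 16 + 1328 = 1344$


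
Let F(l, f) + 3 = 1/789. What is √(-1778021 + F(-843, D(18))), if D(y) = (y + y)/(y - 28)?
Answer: 7*I*√22588924035/789 ≈ 1333.4*I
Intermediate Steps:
D(y) = 2*y/(-28 + y) (D(y) = (2*y)/(-28 + y) = 2*y/(-28 + y))
F(l, f) = -2366/789 (F(l, f) = -3 + 1/789 = -2366/789)
√(-1778021 + F(-843, D(18))) = √(-1778021 - 2366/789) = √(-1402860935/789) = 7*I*√22588924035/789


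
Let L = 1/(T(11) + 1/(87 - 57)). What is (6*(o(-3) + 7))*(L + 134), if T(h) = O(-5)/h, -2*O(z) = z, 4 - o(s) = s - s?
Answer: 391182/43 ≈ 9097.3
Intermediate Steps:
o(s) = 4 (o(s) = 4 - (s - s) = 4 - 1*0 = 4 + 0 = 4)
O(z) = -z/2
T(h) = 5/(2*h) (T(h) = (-1/2*(-5))/h = 5/(2*h))
L = 165/43 (L = 1/((5/2)/11 + 1/(87 - 57)) = 1/((5/2)*(1/11) + 1/30) = 1/(5/22 + 1/30) = 1/(43/165) = 165/43 ≈ 3.8372)
(6*(o(-3) + 7))*(L + 134) = (6*(4 + 7))*(165/43 + 134) = (6*11)*(5927/43) = 66*(5927/43) = 391182/43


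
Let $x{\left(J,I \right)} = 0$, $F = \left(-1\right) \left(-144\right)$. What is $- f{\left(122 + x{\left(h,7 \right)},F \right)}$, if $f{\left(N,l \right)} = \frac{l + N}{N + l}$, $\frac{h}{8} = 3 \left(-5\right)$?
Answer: $-1$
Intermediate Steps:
$h = -120$ ($h = 8 \cdot 3 \left(-5\right) = 8 \left(-15\right) = -120$)
$F = 144$
$f{\left(N,l \right)} = 1$ ($f{\left(N,l \right)} = \frac{N + l}{N + l} = 1$)
$- f{\left(122 + x{\left(h,7 \right)},F \right)} = \left(-1\right) 1 = -1$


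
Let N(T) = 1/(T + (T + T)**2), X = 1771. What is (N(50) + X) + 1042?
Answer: 28270651/10050 ≈ 2813.0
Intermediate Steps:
N(T) = 1/(T + 4*T**2) (N(T) = 1/(T + (2*T)**2) = 1/(T + 4*T**2))
(N(50) + X) + 1042 = (1/(50*(1 + 4*50)) + 1771) + 1042 = (1/(50*(1 + 200)) + 1771) + 1042 = ((1/50)/201 + 1771) + 1042 = ((1/50)*(1/201) + 1771) + 1042 = (1/10050 + 1771) + 1042 = 17798551/10050 + 1042 = 28270651/10050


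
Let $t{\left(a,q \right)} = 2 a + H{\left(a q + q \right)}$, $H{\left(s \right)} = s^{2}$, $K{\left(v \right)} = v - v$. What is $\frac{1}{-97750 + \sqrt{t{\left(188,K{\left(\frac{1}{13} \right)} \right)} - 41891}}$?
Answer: $- \frac{850}{83087861} - \frac{19 i \sqrt{115}}{9555104015} \approx -1.023 \cdot 10^{-5} - 2.1324 \cdot 10^{-8} i$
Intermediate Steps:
$K{\left(v \right)} = 0$
$t{\left(a,q \right)} = \left(q + a q\right)^{2} + 2 a$ ($t{\left(a,q \right)} = 2 a + \left(a q + q\right)^{2} = 2 a + \left(q + a q\right)^{2} = \left(q + a q\right)^{2} + 2 a$)
$\frac{1}{-97750 + \sqrt{t{\left(188,K{\left(\frac{1}{13} \right)} \right)} - 41891}} = \frac{1}{-97750 + \sqrt{\left(2 \cdot 188 + 0^{2} \left(1 + 188\right)^{2}\right) - 41891}} = \frac{1}{-97750 + \sqrt{\left(376 + 0 \cdot 189^{2}\right) - 41891}} = \frac{1}{-97750 + \sqrt{\left(376 + 0 \cdot 35721\right) - 41891}} = \frac{1}{-97750 + \sqrt{\left(376 + 0\right) - 41891}} = \frac{1}{-97750 + \sqrt{376 - 41891}} = \frac{1}{-97750 + \sqrt{-41515}} = \frac{1}{-97750 + 19 i \sqrt{115}}$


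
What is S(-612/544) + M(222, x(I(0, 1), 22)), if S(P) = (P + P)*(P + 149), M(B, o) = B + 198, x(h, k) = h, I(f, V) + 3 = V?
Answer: 2793/32 ≈ 87.281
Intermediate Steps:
I(f, V) = -3 + V
M(B, o) = 198 + B
S(P) = 2*P*(149 + P) (S(P) = (2*P)*(149 + P) = 2*P*(149 + P))
S(-612/544) + M(222, x(I(0, 1), 22)) = 2*(-612/544)*(149 - 612/544) + (198 + 222) = 2*(-612*1/544)*(149 - 612*1/544) + 420 = 2*(-9/8)*(149 - 9/8) + 420 = 2*(-9/8)*(1183/8) + 420 = -10647/32 + 420 = 2793/32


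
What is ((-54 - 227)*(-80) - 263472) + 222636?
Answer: -18356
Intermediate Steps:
((-54 - 227)*(-80) - 263472) + 222636 = (-281*(-80) - 263472) + 222636 = (22480 - 263472) + 222636 = -240992 + 222636 = -18356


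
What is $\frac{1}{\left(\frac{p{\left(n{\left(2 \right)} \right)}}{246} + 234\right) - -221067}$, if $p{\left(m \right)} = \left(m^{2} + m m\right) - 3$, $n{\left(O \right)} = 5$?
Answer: $\frac{246}{54440093} \approx 4.5187 \cdot 10^{-6}$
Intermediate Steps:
$p{\left(m \right)} = -3 + 2 m^{2}$ ($p{\left(m \right)} = \left(m^{2} + m^{2}\right) - 3 = 2 m^{2} - 3 = -3 + 2 m^{2}$)
$\frac{1}{\left(\frac{p{\left(n{\left(2 \right)} \right)}}{246} + 234\right) - -221067} = \frac{1}{\left(\frac{-3 + 2 \cdot 5^{2}}{246} + 234\right) - -221067} = \frac{1}{\left(\frac{-3 + 2 \cdot 25}{246} + 234\right) + 221067} = \frac{1}{\left(\frac{-3 + 50}{246} + 234\right) + 221067} = \frac{1}{\left(\frac{1}{246} \cdot 47 + 234\right) + 221067} = \frac{1}{\left(\frac{47}{246} + 234\right) + 221067} = \frac{1}{\frac{57611}{246} + 221067} = \frac{1}{\frac{54440093}{246}} = \frac{246}{54440093}$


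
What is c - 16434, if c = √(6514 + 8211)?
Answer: -16434 + 5*√589 ≈ -16313.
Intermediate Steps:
c = 5*√589 (c = √14725 = 5*√589 ≈ 121.35)
c - 16434 = 5*√589 - 16434 = -16434 + 5*√589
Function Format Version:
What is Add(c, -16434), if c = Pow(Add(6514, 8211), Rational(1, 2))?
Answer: Add(-16434, Mul(5, Pow(589, Rational(1, 2)))) ≈ -16313.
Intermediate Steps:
c = Mul(5, Pow(589, Rational(1, 2))) (c = Pow(14725, Rational(1, 2)) = Mul(5, Pow(589, Rational(1, 2))) ≈ 121.35)
Add(c, -16434) = Add(Mul(5, Pow(589, Rational(1, 2))), -16434) = Add(-16434, Mul(5, Pow(589, Rational(1, 2))))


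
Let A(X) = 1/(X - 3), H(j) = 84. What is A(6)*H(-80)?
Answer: 28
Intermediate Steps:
A(X) = 1/(-3 + X)
A(6)*H(-80) = 84/(-3 + 6) = 84/3 = (1/3)*84 = 28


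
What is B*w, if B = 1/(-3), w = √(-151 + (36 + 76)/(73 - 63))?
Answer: -I*√3495/15 ≈ -3.9412*I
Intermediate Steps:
w = I*√3495/5 (w = √(-151 + 112/10) = √(-151 + 112*(⅒)) = √(-151 + 56/5) = √(-699/5) = I*√3495/5 ≈ 11.824*I)
B = -⅓ ≈ -0.33333
B*w = -I*√3495/15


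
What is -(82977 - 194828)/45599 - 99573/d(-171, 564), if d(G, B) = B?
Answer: -1492448421/8572612 ≈ -174.09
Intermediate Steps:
-(82977 - 194828)/45599 - 99573/d(-171, 564) = -(82977 - 194828)/45599 - 99573/564 = -1*(-111851)*(1/45599) - 99573*1/564 = 111851*(1/45599) - 33191/188 = 111851/45599 - 33191/188 = -1492448421/8572612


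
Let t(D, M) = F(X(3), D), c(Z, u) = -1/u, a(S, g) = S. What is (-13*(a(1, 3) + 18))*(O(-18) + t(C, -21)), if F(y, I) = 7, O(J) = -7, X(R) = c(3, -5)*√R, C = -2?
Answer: 0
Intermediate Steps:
X(R) = √R/5 (X(R) = (-1/(-5))*√R = (-1*(-⅕))*√R = √R/5)
t(D, M) = 7
(-13*(a(1, 3) + 18))*(O(-18) + t(C, -21)) = (-13*(1 + 18))*(-7 + 7) = -13*19*0 = -247*0 = 0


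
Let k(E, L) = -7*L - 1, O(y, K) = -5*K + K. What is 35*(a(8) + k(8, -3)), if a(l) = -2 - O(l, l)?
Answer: 1750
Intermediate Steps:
O(y, K) = -4*K
k(E, L) = -1 - 7*L
a(l) = -2 + 4*l (a(l) = -2 - (-4)*l = -2 + 4*l)
35*(a(8) + k(8, -3)) = 35*((-2 + 4*8) + (-1 - 7*(-3))) = 35*((-2 + 32) + (-1 + 21)) = 35*(30 + 20) = 35*50 = 1750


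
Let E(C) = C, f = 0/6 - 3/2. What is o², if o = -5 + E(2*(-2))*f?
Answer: 1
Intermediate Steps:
f = -3/2 (f = 0*(⅙) - 3*½ = 0 - 3/2 = -3/2 ≈ -1.5000)
o = 1 (o = -5 + (2*(-2))*(-3/2) = -5 - 4*(-3/2) = -5 + 6 = 1)
o² = 1² = 1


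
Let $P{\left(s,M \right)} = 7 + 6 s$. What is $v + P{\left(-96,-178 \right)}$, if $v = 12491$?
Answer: $11922$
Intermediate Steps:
$v + P{\left(-96,-178 \right)} = 12491 + \left(7 + 6 \left(-96\right)\right) = 12491 + \left(7 - 576\right) = 12491 - 569 = 11922$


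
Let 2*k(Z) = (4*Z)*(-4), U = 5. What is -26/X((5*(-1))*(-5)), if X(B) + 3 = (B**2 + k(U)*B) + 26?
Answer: 13/176 ≈ 0.073864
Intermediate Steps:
k(Z) = -8*Z (k(Z) = ((4*Z)*(-4))/2 = (-16*Z)/2 = -8*Z)
X(B) = 23 + B**2 - 40*B (X(B) = -3 + ((B**2 + (-8*5)*B) + 26) = -3 + ((B**2 - 40*B) + 26) = -3 + (26 + B**2 - 40*B) = 23 + B**2 - 40*B)
-26/X((5*(-1))*(-5)) = -26/(23 + ((5*(-1))*(-5))**2 - 40*5*(-1)*(-5)) = -26/(23 + (-5*(-5))**2 - (-200)*(-5)) = -26/(23 + 25**2 - 40*25) = -26/(23 + 625 - 1000) = -26/(-352) = -26*(-1/352) = 13/176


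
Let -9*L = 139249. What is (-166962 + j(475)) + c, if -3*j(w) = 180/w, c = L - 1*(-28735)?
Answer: -131412848/855 ≈ -1.5370e+5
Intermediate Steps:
L = -139249/9 (L = -⅑*139249 = -139249/9 ≈ -15472.)
c = 119366/9 (c = -139249/9 - 1*(-28735) = -139249/9 + 28735 = 119366/9 ≈ 13263.)
j(w) = -60/w
(-166962 + j(475)) + c = (-166962 - 60/475) + 119366/9 = (-166962 - 60*1/475) + 119366/9 = (-166962 - 12/95) + 119366/9 = -15861402/95 + 119366/9 = -131412848/855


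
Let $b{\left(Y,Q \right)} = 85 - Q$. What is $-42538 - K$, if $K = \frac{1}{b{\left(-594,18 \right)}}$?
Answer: $- \frac{2850047}{67} \approx -42538.0$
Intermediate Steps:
$K = \frac{1}{67}$ ($K = \frac{1}{85 - 18} = \frac{1}{67} \approx 0.014925$)
$-42538 - K = -42538 - \frac{1}{67} = - \frac{2850047}{67}$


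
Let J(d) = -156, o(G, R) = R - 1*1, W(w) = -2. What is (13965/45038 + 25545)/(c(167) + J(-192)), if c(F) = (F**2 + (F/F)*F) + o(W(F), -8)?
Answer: 54786175/59816898 ≈ 0.91590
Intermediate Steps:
o(G, R) = -1 + R (o(G, R) = R - 1 = -1 + R)
c(F) = -9 + F + F**2 (c(F) = (F**2 + (F/F)*F) + (-1 - 8) = (F**2 + 1*F) - 9 = (F**2 + F) - 9 = (F + F**2) - 9 = -9 + F + F**2)
(13965/45038 + 25545)/(c(167) + J(-192)) = (13965/45038 + 25545)/((-9 + 167 + 167**2) - 156) = (13965*(1/45038) + 25545)/((-9 + 167 + 27889) - 156) = (1995/6434 + 25545)/(28047 - 156) = (164358525/6434)/27891 = (164358525/6434)*(1/27891) = 54786175/59816898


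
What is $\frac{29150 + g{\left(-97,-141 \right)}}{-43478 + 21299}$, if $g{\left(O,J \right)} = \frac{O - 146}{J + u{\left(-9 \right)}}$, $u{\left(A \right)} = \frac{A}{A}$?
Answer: $- \frac{4081243}{3105060} \approx -1.3144$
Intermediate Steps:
$u{\left(A \right)} = 1$
$g{\left(O,J \right)} = \frac{-146 + O}{1 + J}$ ($g{\left(O,J \right)} = \frac{O - 146}{J + 1} = \frac{-146 + O}{1 + J}$)
$\frac{29150 + g{\left(-97,-141 \right)}}{-43478 + 21299} = \frac{29150 + \frac{-146 - 97}{1 - 141}}{-43478 + 21299} = \frac{29150 + \frac{1}{-140} \left(-243\right)}{-22179} = \left(29150 - - \frac{243}{140}\right) \left(- \frac{1}{22179}\right) = \left(29150 + \frac{243}{140}\right) \left(- \frac{1}{22179}\right) = \frac{4081243}{140} \left(- \frac{1}{22179}\right) = - \frac{4081243}{3105060}$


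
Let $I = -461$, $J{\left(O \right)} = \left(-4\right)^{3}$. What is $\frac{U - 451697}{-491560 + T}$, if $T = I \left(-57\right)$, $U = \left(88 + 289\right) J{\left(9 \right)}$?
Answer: $\frac{67975}{66469} \approx 1.0227$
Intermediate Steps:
$J{\left(O \right)} = -64$
$U = -24128$ ($U = \left(88 + 289\right) \left(-64\right) = 377 \left(-64\right) = -24128$)
$T = 26277$ ($T = \left(-461\right) \left(-57\right) = 26277$)
$\frac{U - 451697}{-491560 + T} = \frac{-24128 - 451697}{-491560 + 26277} = - \frac{475825}{-465283} = \left(-475825\right) \left(- \frac{1}{465283}\right) = \frac{67975}{66469}$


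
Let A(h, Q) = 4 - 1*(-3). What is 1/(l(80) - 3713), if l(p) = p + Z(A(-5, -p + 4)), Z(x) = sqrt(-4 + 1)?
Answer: -1211/4399564 - I*sqrt(3)/13198692 ≈ -0.00027525 - 1.3123e-7*I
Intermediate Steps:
A(h, Q) = 7 (A(h, Q) = 4 + 3 = 7)
Z(x) = I*sqrt(3) (Z(x) = sqrt(-3) = I*sqrt(3))
l(p) = p + I*sqrt(3)
1/(l(80) - 3713) = 1/((80 + I*sqrt(3)) - 3713) = 1/(-3633 + I*sqrt(3))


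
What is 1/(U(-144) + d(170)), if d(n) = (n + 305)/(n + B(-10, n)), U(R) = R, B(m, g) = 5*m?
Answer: -24/3361 ≈ -0.0071407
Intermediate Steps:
d(n) = (305 + n)/(-50 + n) (d(n) = (n + 305)/(n + 5*(-10)) = (305 + n)/(n - 50) = (305 + n)/(-50 + n))
1/(U(-144) + d(170)) = 1/(-144 + (305 + 170)/(-50 + 170)) = 1/(-144 + 475/120) = 1/(-144 + (1/120)*475) = 1/(-144 + 95/24) = 1/(-3361/24) = -24/3361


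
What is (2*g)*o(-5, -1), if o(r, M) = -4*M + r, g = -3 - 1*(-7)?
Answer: -8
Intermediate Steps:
g = 4 (g = -3 + 7 = 4)
o(r, M) = r - 4*M
(2*g)*o(-5, -1) = (2*4)*(-5 - 4*(-1)) = 8*(-5 + 4) = 8*(-1) = -8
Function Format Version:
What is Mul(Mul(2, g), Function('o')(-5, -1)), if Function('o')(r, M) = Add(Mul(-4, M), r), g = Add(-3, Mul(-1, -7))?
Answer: -8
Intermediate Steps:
g = 4 (g = Add(-3, 7) = 4)
Function('o')(r, M) = Add(r, Mul(-4, M))
Mul(Mul(2, g), Function('o')(-5, -1)) = Mul(Mul(2, 4), Add(-5, Mul(-4, -1))) = Mul(8, Add(-5, 4)) = Mul(8, -1) = -8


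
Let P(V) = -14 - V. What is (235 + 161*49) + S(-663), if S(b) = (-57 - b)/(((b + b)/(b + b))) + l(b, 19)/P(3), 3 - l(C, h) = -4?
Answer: 148403/17 ≈ 8729.6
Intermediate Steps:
l(C, h) = 7 (l(C, h) = 3 - 1*(-4) = 3 + 4 = 7)
S(b) = -976/17 - b (S(b) = (-57 - b)/(((b + b)/(b + b))) + 7/(-14 - 1*3) = (-57 - b)/(((2*b)/((2*b)))) + 7/(-14 - 3) = (-57 - b)/(((2*b)*(1/(2*b)))) + 7/(-17) = (-57 - b)/1 + 7*(-1/17) = (-57 - b)*1 - 7/17 = (-57 - b) - 7/17 = -976/17 - b)
(235 + 161*49) + S(-663) = (235 + 161*49) + (-976/17 - 1*(-663)) = (235 + 7889) + (-976/17 + 663) = 8124 + 10295/17 = 148403/17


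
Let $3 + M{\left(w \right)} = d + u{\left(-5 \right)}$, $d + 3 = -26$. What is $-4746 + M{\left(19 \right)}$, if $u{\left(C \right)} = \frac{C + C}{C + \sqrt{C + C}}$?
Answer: $- \frac{33436}{7} + \frac{2 i \sqrt{10}}{7} \approx -4776.6 + 0.90351 i$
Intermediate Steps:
$d = -29$ ($d = -3 - 26 = -29$)
$u{\left(C \right)} = \frac{2 C}{C + \sqrt{2} \sqrt{C}}$ ($u{\left(C \right)} = \frac{2 C}{C + \sqrt{2 C}} = \frac{2 C}{C + \sqrt{2} \sqrt{C}}$)
$M{\left(w \right)} = -32 - \frac{10}{-5 + i \sqrt{10}}$ ($M{\left(w \right)} = -3 - \left(29 + \frac{10}{-5 + \sqrt{2} \sqrt{-5}}\right) = -3 - \left(29 + \frac{10}{-5 + \sqrt{2} i \sqrt{5}}\right) = -3 - \left(29 + \frac{10}{-5 + i \sqrt{10}}\right) = -32 - \frac{10}{-5 + i \sqrt{10}}$)
$-4746 + M{\left(19 \right)} = -4746 - \left(\frac{214}{7} - \frac{2 i \sqrt{10}}{7}\right) = - \frac{33436}{7} + \frac{2 i \sqrt{10}}{7}$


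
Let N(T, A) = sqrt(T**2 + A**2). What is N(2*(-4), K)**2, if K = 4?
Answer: 80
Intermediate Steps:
N(T, A) = sqrt(A**2 + T**2)
N(2*(-4), K)**2 = (sqrt(4**2 + (2*(-4))**2))**2 = (sqrt(16 + (-8)**2))**2 = (sqrt(16 + 64))**2 = (sqrt(80))**2 = (4*sqrt(5))**2 = 80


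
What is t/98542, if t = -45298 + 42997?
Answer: -2301/98542 ≈ -0.023350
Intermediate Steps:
t = -2301
t/98542 = -2301/98542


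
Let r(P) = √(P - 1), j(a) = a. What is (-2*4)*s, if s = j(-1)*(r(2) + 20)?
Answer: 168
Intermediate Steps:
r(P) = √(-1 + P)
s = -21 (s = -(√(-1 + 2) + 20) = -(√1 + 20) = -(1 + 20) = -1*21 = -21)
(-2*4)*s = -2*4*(-21) = -8*(-21) = 168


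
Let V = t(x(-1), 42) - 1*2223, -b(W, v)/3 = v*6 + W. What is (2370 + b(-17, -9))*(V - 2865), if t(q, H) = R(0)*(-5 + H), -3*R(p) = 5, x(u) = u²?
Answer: -13301589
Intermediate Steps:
R(p) = -5/3 (R(p) = -⅓*5 = -5/3)
b(W, v) = -18*v - 3*W (b(W, v) = -3*(v*6 + W) = -3*(6*v + W) = -3*(W + 6*v) = -18*v - 3*W)
t(q, H) = 25/3 - 5*H/3 (t(q, H) = -5*(-5 + H)/3 = 25/3 - 5*H/3)
V = -6854/3 (V = (25/3 - 5/3*42) - 1*2223 = (25/3 - 70) - 2223 = -185/3 - 2223 = -6854/3 ≈ -2284.7)
(2370 + b(-17, -9))*(V - 2865) = (2370 + (-18*(-9) - 3*(-17)))*(-6854/3 - 2865) = (2370 + (162 + 51))*(-15449/3) = (2370 + 213)*(-15449/3) = 2583*(-15449/3) = -13301589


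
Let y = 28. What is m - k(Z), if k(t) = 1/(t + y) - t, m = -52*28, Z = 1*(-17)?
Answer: -16204/11 ≈ -1473.1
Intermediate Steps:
Z = -17
m = -1456
k(t) = 1/(28 + t) - t (k(t) = 1/(t + 28) - t = 1/(28 + t) - t)
m - k(Z) = -1456 - (1 - 1*(-17)**2 - 28*(-17))/(28 - 17) = -1456 - (1 - 1*289 + 476)/11 = -1456 - (1 - 289 + 476)/11 = -1456 - 188/11 = -16204/11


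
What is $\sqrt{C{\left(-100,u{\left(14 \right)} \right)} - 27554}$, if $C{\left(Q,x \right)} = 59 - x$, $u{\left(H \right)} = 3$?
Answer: $i \sqrt{27498} \approx 165.83 i$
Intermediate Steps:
$\sqrt{C{\left(-100,u{\left(14 \right)} \right)} - 27554} = \sqrt{\left(59 - 3\right) - 27554} = \sqrt{56 - 27554} = \sqrt{-27498} = i \sqrt{27498}$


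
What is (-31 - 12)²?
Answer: 1849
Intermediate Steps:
(-31 - 12)² = (-43)² = 1849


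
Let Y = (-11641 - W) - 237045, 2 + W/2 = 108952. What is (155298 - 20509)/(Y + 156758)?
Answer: -134789/309828 ≈ -0.43504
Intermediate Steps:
W = 217900 (W = -4 + 2*108952 = -4 + 217904 = 217900)
Y = -466586 (Y = (-11641 - 1*217900) - 237045 = (-11641 - 217900) - 237045 = -229541 - 237045 = -466586)
(155298 - 20509)/(Y + 156758) = (155298 - 20509)/(-466586 + 156758) = 134789/(-309828) = 134789*(-1/309828) = -134789/309828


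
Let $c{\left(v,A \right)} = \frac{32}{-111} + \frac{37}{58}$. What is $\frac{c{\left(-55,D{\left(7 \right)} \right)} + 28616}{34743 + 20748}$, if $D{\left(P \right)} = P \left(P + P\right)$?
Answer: $\frac{184232059}{357251058} \approx 0.51569$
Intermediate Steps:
$D{\left(P \right)} = 2 P^{2}$ ($D{\left(P \right)} = P 2 P = 2 P^{2}$)
$c{\left(v,A \right)} = \frac{2251}{6438}$ ($c{\left(v,A \right)} = 32 \left(- \frac{1}{111}\right) + 37 \cdot \frac{1}{58} = - \frac{32}{111} + \frac{37}{58} = \frac{2251}{6438}$)
$\frac{c{\left(-55,D{\left(7 \right)} \right)} + 28616}{34743 + 20748} = \frac{\frac{2251}{6438} + 28616}{34743 + 20748} = \frac{184232059}{6438 \cdot 55491} = \frac{184232059}{6438} \cdot \frac{1}{55491} = \frac{184232059}{357251058}$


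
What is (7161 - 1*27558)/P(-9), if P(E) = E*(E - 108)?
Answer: -523/27 ≈ -19.370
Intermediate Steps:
P(E) = E*(-108 + E)
(7161 - 1*27558)/P(-9) = (7161 - 1*27558)/((-9*(-108 - 9))) = (7161 - 27558)/((-9*(-117))) = -20397/1053 = -20397*1/1053 = -523/27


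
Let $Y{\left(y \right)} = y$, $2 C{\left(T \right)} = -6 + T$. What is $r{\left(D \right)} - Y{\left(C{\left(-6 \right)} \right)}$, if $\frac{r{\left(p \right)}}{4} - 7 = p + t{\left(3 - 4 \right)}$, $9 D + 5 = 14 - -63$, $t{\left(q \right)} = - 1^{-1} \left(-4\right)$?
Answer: $82$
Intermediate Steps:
$C{\left(T \right)} = -3 + \frac{T}{2}$ ($C{\left(T \right)} = \frac{-6 + T}{2} = -3 + \frac{T}{2}$)
$t{\left(q \right)} = 4$ ($t{\left(q \right)} = \left(-1\right) 1 \left(-4\right) = \left(-1\right) \left(-4\right) = 4$)
$D = 8$ ($D = - \frac{5}{9} + \frac{14 - -63}{9} = - \frac{5}{9} + \frac{14 + 63}{9} = - \frac{5}{9} + \frac{1}{9} \cdot 77 = - \frac{5}{9} + \frac{77}{9} = 8$)
$r{\left(p \right)} = 44 + 4 p$ ($r{\left(p \right)} = 28 + 4 \left(p + 4\right) = 28 + 4 \left(4 + p\right) = 28 + \left(16 + 4 p\right) = 44 + 4 p$)
$r{\left(D \right)} - Y{\left(C{\left(-6 \right)} \right)} = \left(44 + 4 \cdot 8\right) - \left(-3 + \frac{1}{2} \left(-6\right)\right) = \left(44 + 32\right) - \left(-3 - 3\right) = 76 - -6 = 76 + 6 = 82$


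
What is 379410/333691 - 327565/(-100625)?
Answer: 4213817819/959361625 ≈ 4.3923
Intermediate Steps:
379410/333691 - 327565/(-100625) = 379410*(1/333691) - 327565*(-1/100625) = 379410/333691 + 9359/2875 = 4213817819/959361625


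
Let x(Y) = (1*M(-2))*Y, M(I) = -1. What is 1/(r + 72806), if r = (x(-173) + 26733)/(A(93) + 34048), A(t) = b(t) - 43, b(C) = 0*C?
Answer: 34005/2475794936 ≈ 1.3735e-5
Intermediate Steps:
b(C) = 0
x(Y) = -Y (x(Y) = (1*(-1))*Y = -Y)
A(t) = -43 (A(t) = 0 - 43 = -43)
r = 26906/34005 (r = (-1*(-173) + 26733)/(-43 + 34048) = (173 + 26733)/34005 = 26906*(1/34005) = 26906/34005 ≈ 0.79124)
1/(r + 72806) = 1/(26906/34005 + 72806) = 1/(2475794936/34005) = 34005/2475794936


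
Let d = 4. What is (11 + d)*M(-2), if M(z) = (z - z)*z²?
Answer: 0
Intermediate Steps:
M(z) = 0 (M(z) = 0*z² = 0)
(11 + d)*M(-2) = (11 + 4)*0 = 15*0 = 0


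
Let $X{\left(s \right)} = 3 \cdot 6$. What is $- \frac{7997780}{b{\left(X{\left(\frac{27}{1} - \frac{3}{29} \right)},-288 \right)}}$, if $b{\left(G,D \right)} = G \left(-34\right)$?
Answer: $\frac{1999445}{153} \approx 13068.0$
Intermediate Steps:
$X{\left(s \right)} = 18$
$b{\left(G,D \right)} = - 34 G$
$- \frac{7997780}{b{\left(X{\left(\frac{27}{1} - \frac{3}{29} \right)},-288 \right)}} = - \frac{7997780}{\left(-34\right) 18} = - \frac{7997780}{-612} = \left(-7997780\right) \left(- \frac{1}{612}\right) = \frac{1999445}{153}$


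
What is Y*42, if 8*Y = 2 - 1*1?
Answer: 21/4 ≈ 5.2500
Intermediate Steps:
Y = 1/8 (Y = (2 - 1*1)/8 = (2 - 1)/8 = (1/8)*1 = 1/8 ≈ 0.12500)
Y*42 = (1/8)*42 = 21/4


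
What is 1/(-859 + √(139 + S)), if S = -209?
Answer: -859/737951 - I*√70/737951 ≈ -0.001164 - 1.1338e-5*I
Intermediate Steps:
1/(-859 + √(139 + S)) = 1/(-859 + √(139 - 209)) = 1/(-859 + √(-70)) = 1/(-859 + I*√70)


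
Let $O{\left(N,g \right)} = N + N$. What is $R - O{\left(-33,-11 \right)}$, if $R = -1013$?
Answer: $-947$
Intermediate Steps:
$O{\left(N,g \right)} = 2 N$
$R - O{\left(-33,-11 \right)} = -1013 - 2 \left(-33\right) = -1013 - -66 = -1013 + 66 = -947$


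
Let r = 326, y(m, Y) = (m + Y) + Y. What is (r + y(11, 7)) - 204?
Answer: 147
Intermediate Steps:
y(m, Y) = m + 2*Y (y(m, Y) = (Y + m) + Y = m + 2*Y)
(r + y(11, 7)) - 204 = (326 + (11 + 2*7)) - 204 = (326 + (11 + 14)) - 204 = (326 + 25) - 204 = 351 - 204 = 147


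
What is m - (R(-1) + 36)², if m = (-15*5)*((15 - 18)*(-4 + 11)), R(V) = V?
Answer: 350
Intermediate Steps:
m = 1575 (m = -(-225)*7 = -75*(-21) = 1575)
m - (R(-1) + 36)² = 1575 - (-1 + 36)² = 1575 - 1*35² = 1575 - 1*1225 = 1575 - 1225 = 350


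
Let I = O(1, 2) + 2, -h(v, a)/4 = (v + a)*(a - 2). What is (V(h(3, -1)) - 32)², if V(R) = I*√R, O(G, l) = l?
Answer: 1408 - 512*√6 ≈ 153.86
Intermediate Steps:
h(v, a) = -4*(-2 + a)*(a + v) (h(v, a) = -4*(v + a)*(a - 2) = -4*(a + v)*(-2 + a) = -4*(-2 + a)*(a + v))
I = 4 (I = 2 + 2 = 4)
V(R) = 4*√R
(V(h(3, -1)) - 32)² = (4*√(-4*(-1)² + 8*(-1) + 8*3 - 4*(-1)*3) - 32)² = (4*√(-4*1 - 8 + 24 + 12) - 32)² = (4*√(-4 - 8 + 24 + 12) - 32)² = (4*√24 - 32)² = (4*(2*√6) - 32)² = (8*√6 - 32)² = (-32 + 8*√6)²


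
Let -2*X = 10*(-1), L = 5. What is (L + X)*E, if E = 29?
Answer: 290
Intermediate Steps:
X = 5 (X = -5*(-1) = -½*(-10) = 5)
(L + X)*E = (5 + 5)*29 = 10*29 = 290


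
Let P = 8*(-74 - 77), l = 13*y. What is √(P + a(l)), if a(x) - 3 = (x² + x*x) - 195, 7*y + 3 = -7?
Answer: 20*I*√87/7 ≈ 26.65*I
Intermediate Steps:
y = -10/7 (y = -3/7 + (⅐)*(-7) = -3/7 - 1 = -10/7 ≈ -1.4286)
l = -130/7 (l = 13*(-10/7) = -130/7 ≈ -18.571)
a(x) = -192 + 2*x² (a(x) = 3 + ((x² + x*x) - 195) = 3 + ((x² + x²) - 195) = 3 + (2*x² - 195) = 3 + (-195 + 2*x²) = -192 + 2*x²)
P = -1208 (P = 8*(-151) = -1208)
√(P + a(l)) = √(-1208 + (-192 + 2*(-130/7)²)) = √(-1208 + (-192 + 2*(16900/49))) = √(-1208 + (-192 + 33800/49)) = √(-1208 + 24392/49) = √(-34800/49) = 20*I*√87/7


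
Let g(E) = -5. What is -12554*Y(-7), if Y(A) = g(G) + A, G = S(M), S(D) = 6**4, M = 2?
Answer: 150648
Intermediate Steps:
S(D) = 1296
G = 1296
Y(A) = -5 + A
-12554*Y(-7) = -12554*(-5 - 7) = -12554*(-12) = 150648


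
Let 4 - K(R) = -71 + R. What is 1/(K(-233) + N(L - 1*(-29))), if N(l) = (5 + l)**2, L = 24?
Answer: 1/3672 ≈ 0.00027233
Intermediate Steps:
K(R) = 75 - R (K(R) = 4 - (-71 + R) = 4 + (71 - R) = 75 - R)
1/(K(-233) + N(L - 1*(-29))) = 1/((75 - 1*(-233)) + (5 + (24 - 1*(-29)))**2) = 1/((75 + 233) + (5 + (24 + 29))**2) = 1/(308 + (5 + 53)**2) = 1/(308 + 58**2) = 1/(308 + 3364) = 1/3672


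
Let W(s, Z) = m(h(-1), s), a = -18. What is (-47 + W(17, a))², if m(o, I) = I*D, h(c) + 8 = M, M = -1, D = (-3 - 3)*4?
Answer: 207025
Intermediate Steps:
D = -24 (D = -6*4 = -24)
h(c) = -9 (h(c) = -8 - 1 = -9)
m(o, I) = -24*I (m(o, I) = I*(-24) = -24*I)
W(s, Z) = -24*s
(-47 + W(17, a))² = (-47 - 24*17)² = (-47 - 408)² = (-455)² = 207025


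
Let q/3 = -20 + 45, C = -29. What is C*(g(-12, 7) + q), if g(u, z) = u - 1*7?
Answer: -1624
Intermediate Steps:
g(u, z) = -7 + u (g(u, z) = u - 7 = -7 + u)
q = 75 (q = 3*(-20 + 45) = 3*25 = 75)
C*(g(-12, 7) + q) = -29*((-7 - 12) + 75) = -29*(-19 + 75) = -29*56 = -1624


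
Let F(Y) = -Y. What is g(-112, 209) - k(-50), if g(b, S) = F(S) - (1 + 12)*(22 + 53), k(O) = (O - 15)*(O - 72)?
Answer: -9114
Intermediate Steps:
k(O) = (-72 + O)*(-15 + O) (k(O) = (-15 + O)*(-72 + O) = (-72 + O)*(-15 + O))
g(b, S) = -975 - S (g(b, S) = -S - (1 + 12)*(22 + 53) = -S - 13*75 = -S - 1*975 = -S - 975 = -975 - S)
g(-112, 209) - k(-50) = (-975 - 1*209) - (1080 + (-50)**2 - 87*(-50)) = (-975 - 209) - (1080 + 2500 + 4350) = -1184 - 1*7930 = -1184 - 7930 = -9114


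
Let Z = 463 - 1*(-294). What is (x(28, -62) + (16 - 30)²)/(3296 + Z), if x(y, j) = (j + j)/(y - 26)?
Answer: 134/4053 ≈ 0.033062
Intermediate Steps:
Z = 757 (Z = 463 + 294 = 757)
x(y, j) = 2*j/(-26 + y) (x(y, j) = (2*j)/(-26 + y) = 2*j/(-26 + y))
(x(28, -62) + (16 - 30)²)/(3296 + Z) = (2*(-62)/(-26 + 28) + (16 - 30)²)/(3296 + 757) = (2*(-62)/2 + (-14)²)/4053 = (2*(-62)*(½) + 196)*(1/4053) = (-62 + 196)*(1/4053) = 134*(1/4053) = 134/4053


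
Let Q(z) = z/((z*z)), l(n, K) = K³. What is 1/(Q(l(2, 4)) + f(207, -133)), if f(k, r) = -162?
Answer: -64/10367 ≈ -0.0061734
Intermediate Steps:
Q(z) = 1/z (Q(z) = z/(z²) = z/z² = 1/z)
1/(Q(l(2, 4)) + f(207, -133)) = 1/(1/(4³) - 162) = 1/(1/64 - 162) = 1/(-10367/64) = -64/10367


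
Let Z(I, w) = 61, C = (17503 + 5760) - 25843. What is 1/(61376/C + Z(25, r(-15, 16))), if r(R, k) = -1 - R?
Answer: 645/24001 ≈ 0.026874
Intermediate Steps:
C = -2580 (C = 23263 - 25843 = -2580)
1/(61376/C + Z(25, r(-15, 16))) = 1/(61376/(-2580) + 61) = 1/(61376*(-1/2580) + 61) = 1/(-15344/645 + 61) = 1/(24001/645) = 645/24001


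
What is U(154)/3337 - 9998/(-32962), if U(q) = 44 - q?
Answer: 14868753/54997097 ≈ 0.27036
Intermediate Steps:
U(154)/3337 - 9998/(-32962) = (44 - 1*154)/3337 - 9998/(-32962) = (44 - 154)*(1/3337) - 9998*(-1/32962) = -110*1/3337 + 4999/16481 = -110/3337 + 4999/16481 = 14868753/54997097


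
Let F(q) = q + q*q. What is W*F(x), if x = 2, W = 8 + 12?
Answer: 120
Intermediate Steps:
W = 20
F(q) = q + q²
W*F(x) = 20*(2*(1 + 2)) = 20*(2*3) = 20*6 = 120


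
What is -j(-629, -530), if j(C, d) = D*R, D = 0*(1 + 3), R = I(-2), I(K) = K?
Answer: 0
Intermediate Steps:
R = -2
D = 0 (D = 0*4 = 0)
j(C, d) = 0 (j(C, d) = 0*(-2) = 0)
-j(-629, -530) = -1*0 = 0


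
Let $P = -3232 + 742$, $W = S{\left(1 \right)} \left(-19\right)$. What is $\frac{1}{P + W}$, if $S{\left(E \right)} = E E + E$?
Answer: $- \frac{1}{2528} \approx -0.00039557$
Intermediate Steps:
$S{\left(E \right)} = E + E^{2}$ ($S{\left(E \right)} = E^{2} + E = E + E^{2}$)
$W = -38$ ($W = 1 \left(1 + 1\right) \left(-19\right) = 1 \cdot 2 \left(-19\right) = 2 \left(-19\right) = -38$)
$P = -2490$
$\frac{1}{P + W} = \frac{1}{-2490 - 38} = \frac{1}{-2528} = - \frac{1}{2528}$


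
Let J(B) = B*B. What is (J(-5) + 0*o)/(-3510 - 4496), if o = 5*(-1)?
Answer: -25/8006 ≈ -0.0031227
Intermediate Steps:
o = -5
J(B) = B²
(J(-5) + 0*o)/(-3510 - 4496) = ((-5)² + 0*(-5))/(-3510 - 4496) = (25 + 0)/(-8006) = -1/8006*25 = -25/8006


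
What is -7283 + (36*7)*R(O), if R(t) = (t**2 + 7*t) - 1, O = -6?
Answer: -9047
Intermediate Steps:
R(t) = -1 + t**2 + 7*t
-7283 + (36*7)*R(O) = -7283 + (36*7)*(-1 + (-6)**2 + 7*(-6)) = -7283 + 252*(-1 + 36 - 42) = -7283 + 252*(-7) = -7283 - 1764 = -9047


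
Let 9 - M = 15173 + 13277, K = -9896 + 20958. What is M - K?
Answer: -39503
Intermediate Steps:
K = 11062
M = -28441 (M = 9 - (15173 + 13277) = 9 - 1*28450 = 9 - 28450 = -28441)
M - K = -28441 - 1*11062 = -28441 - 11062 = -39503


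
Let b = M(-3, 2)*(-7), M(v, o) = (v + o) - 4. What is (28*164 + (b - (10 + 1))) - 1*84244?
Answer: -79628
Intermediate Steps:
M(v, o) = -4 + o + v (M(v, o) = (o + v) - 4 = -4 + o + v)
b = 35 (b = (-4 + 2 - 3)*(-7) = -5*(-7) = 35)
(28*164 + (b - (10 + 1))) - 1*84244 = (28*164 + (35 - (10 + 1))) - 1*84244 = (4592 + (35 - 1*11)) - 84244 = (4592 + (35 - 11)) - 84244 = (4592 + 24) - 84244 = 4616 - 84244 = -79628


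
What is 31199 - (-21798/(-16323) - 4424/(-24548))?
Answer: 1041728209795/33391417 ≈ 31197.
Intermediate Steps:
31199 - (-21798/(-16323) - 4424/(-24548)) = 31199 - (-21798*(-1/16323) - 4424*(-1/24548)) = 31199 - (7266/5441 + 1106/6137) = 31199 - 1*50609188/33391417 = 31199 - 50609188/33391417 = 1041728209795/33391417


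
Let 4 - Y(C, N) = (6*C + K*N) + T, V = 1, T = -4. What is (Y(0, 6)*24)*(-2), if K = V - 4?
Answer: -1248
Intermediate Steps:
K = -3 (K = 1 - 4 = -3)
Y(C, N) = 8 - 6*C + 3*N (Y(C, N) = 4 - ((6*C - 3*N) - 4) = 4 - ((-3*N + 6*C) - 4) = 4 - (-4 - 3*N + 6*C) = 4 + (4 - 6*C + 3*N) = 8 - 6*C + 3*N)
(Y(0, 6)*24)*(-2) = ((8 - 6*0 + 3*6)*24)*(-2) = ((8 + 0 + 18)*24)*(-2) = (26*24)*(-2) = 624*(-2) = -1248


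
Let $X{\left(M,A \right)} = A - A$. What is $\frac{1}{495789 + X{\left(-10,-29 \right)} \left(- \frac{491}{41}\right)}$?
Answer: $\frac{1}{495789} \approx 2.017 \cdot 10^{-6}$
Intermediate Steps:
$X{\left(M,A \right)} = 0$
$\frac{1}{495789 + X{\left(-10,-29 \right)} \left(- \frac{491}{41}\right)} = \frac{1}{495789 + 0 \left(- \frac{491}{41}\right)} = \frac{1}{495789 + 0} = \frac{1}{495789}$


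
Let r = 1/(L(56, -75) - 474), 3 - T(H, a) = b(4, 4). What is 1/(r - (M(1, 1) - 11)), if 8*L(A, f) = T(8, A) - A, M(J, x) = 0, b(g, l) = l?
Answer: 3849/42331 ≈ 0.090926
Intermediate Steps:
T(H, a) = -1 (T(H, a) = 3 - 1*4 = 3 - 4 = -1)
L(A, f) = -⅛ - A/8 (L(A, f) = (-1 - A)/8 = -⅛ - A/8)
r = -8/3849 (r = 1/((-⅛ - ⅛*56) - 474) = 1/((-⅛ - 7) - 474) = 1/(-57/8 - 474) = 1/(-3849/8) = -8/3849 ≈ -0.0020785)
1/(r - (M(1, 1) - 11)) = 1/(-8/3849 - (0 - 11)) = 1/(-8/3849 - 1*(-11)) = 1/(-8/3849 + 11) = 1/(42331/3849) = 3849/42331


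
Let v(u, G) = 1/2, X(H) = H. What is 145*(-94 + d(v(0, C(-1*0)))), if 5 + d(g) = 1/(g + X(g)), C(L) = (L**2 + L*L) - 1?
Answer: -14210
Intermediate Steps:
C(L) = -1 + 2*L**2 (C(L) = (L**2 + L**2) - 1 = 2*L**2 - 1 = -1 + 2*L**2)
v(u, G) = 1/2
d(g) = -5 + 1/(2*g) (d(g) = -5 + 1/(g + g) = -5 + 1/(2*g))
145*(-94 + d(v(0, C(-1*0)))) = 145*(-94 + (-5 + 1/(2*(1/2)))) = 145*(-94 + (-5 + (1/2)*2)) = 145*(-94 + (-5 + 1)) = 145*(-94 - 4) = 145*(-98) = -14210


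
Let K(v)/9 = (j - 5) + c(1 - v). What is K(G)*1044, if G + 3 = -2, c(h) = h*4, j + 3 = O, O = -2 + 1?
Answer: 140940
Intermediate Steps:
O = -1
j = -4 (j = -3 - 1 = -4)
c(h) = 4*h
G = -5 (G = -3 - 2 = -5)
K(v) = -45 - 36*v (K(v) = 9*((-4 - 5) + 4*(1 - v)) = 9*(-9 + (4 - 4*v)) = 9*(-5 - 4*v) = -45 - 36*v)
K(G)*1044 = (-45 - 36*(-5))*1044 = (-45 + 180)*1044 = 135*1044 = 140940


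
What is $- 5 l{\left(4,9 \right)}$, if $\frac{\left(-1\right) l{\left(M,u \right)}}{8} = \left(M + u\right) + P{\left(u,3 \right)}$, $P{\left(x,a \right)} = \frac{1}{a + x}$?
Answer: $\frac{1570}{3} \approx 523.33$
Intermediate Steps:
$l{\left(M,u \right)} = - 8 M - 8 u - \frac{8}{3 + u}$ ($l{\left(M,u \right)} = - 8 \left(\left(M + u\right) + \frac{1}{3 + u}\right) = - 8 \left(M + u + \frac{1}{3 + u}\right) = - 8 M - 8 u - \frac{8}{3 + u}$)
$- 5 l{\left(4,9 \right)} = - 5 \frac{8 \left(-1 + \left(3 + 9\right) \left(\left(-1\right) 4 - 9\right)\right)}{3 + 9} = - 5 \frac{8 \left(-1 + 12 \left(-4 - 9\right)\right)}{12} = - 5 \cdot 8 \cdot \frac{1}{12} \left(-1 + 12 \left(-13\right)\right) = - 5 \cdot 8 \cdot \frac{1}{12} \left(-1 - 156\right) = - 5 \cdot 8 \cdot \frac{1}{12} \left(-157\right) = \left(-5\right) \left(- \frac{314}{3}\right) = \frac{1570}{3}$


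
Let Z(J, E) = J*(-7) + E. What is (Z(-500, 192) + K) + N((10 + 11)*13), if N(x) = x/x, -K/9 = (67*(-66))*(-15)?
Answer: -593277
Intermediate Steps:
K = -596970 (K = -9*67*(-66)*(-15) = -(-39798)*(-15) = -9*66330 = -596970)
Z(J, E) = E - 7*J (Z(J, E) = -7*J + E = E - 7*J)
N(x) = 1
(Z(-500, 192) + K) + N((10 + 11)*13) = ((192 - 7*(-500)) - 596970) + 1 = ((192 + 3500) - 596970) + 1 = (3692 - 596970) + 1 = -593278 + 1 = -593277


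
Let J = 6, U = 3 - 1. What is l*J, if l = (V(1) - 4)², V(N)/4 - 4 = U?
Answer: 2400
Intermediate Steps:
U = 2
V(N) = 24 (V(N) = 16 + 4*2 = 16 + 8 = 24)
l = 400 (l = (24 - 4)² = 20² = 400)
l*J = 400*6 = 2400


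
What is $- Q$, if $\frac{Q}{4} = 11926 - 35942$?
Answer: $96064$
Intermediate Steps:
$Q = -96064$ ($Q = 4 \left(11926 - 35942\right) = 4 \left(-24016\right) = -96064$)
$- Q = \left(-1\right) \left(-96064\right) = 96064$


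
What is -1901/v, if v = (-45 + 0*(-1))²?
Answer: -1901/2025 ≈ -0.93877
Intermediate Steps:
v = 2025 (v = (-45 + 0)² = (-45)² = 2025)
-1901/v = -1901/2025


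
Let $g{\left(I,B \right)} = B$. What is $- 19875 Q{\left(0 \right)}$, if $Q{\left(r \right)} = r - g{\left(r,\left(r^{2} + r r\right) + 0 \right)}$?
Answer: $0$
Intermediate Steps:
$Q{\left(r \right)} = r - 2 r^{2}$ ($Q{\left(r \right)} = r - \left(\left(r^{2} + r r\right) + 0\right) = r - \left(\left(r^{2} + r^{2}\right) + 0\right) = r - \left(2 r^{2} + 0\right) = r - 2 r^{2}$)
$- 19875 Q{\left(0 \right)} = - 19875 \cdot 0 \left(1 - 0\right) = - 19875 \cdot 0 \left(1 + 0\right) = - 19875 \cdot 0 \cdot 1 = \left(-19875\right) 0 = 0$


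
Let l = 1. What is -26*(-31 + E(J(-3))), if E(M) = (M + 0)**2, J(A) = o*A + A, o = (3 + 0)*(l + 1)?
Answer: -10660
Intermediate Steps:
o = 6 (o = (3 + 0)*(1 + 1) = 3*2 = 6)
J(A) = 7*A (J(A) = 6*A + A = 7*A)
E(M) = M**2
-26*(-31 + E(J(-3))) = -26*(-31 + (7*(-3))**2) = -26*(-31 + (-21)**2) = -26*(-31 + 441) = -26*410 = -10660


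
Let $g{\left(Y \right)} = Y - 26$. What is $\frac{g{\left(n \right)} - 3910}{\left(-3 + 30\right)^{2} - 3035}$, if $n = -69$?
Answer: $\frac{4005}{2306} \approx 1.7368$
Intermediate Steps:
$g{\left(Y \right)} = -26 + Y$
$\frac{g{\left(n \right)} - 3910}{\left(-3 + 30\right)^{2} - 3035} = \frac{\left(-26 - 69\right) - 3910}{\left(-3 + 30\right)^{2} - 3035} = \frac{-95 - 3910}{27^{2} - 3035} = - \frac{4005}{729 - 3035} = - \frac{4005}{-2306} = \left(-4005\right) \left(- \frac{1}{2306}\right) = \frac{4005}{2306}$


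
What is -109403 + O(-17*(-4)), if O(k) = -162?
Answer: -109565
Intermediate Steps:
-109403 + O(-17*(-4)) = -109403 - 162 = -109565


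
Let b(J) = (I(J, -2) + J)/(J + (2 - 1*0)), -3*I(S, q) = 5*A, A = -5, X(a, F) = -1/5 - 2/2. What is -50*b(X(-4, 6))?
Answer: -2675/6 ≈ -445.83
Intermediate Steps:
X(a, F) = -6/5 (X(a, F) = -1*⅕ - 2*½ = -⅕ - 1 = -6/5)
I(S, q) = 25/3 (I(S, q) = -5*(-5)/3 = -⅓*(-25) = 25/3)
b(J) = (25/3 + J)/(2 + J) (b(J) = (25/3 + J)/(J + (2 - 1*0)) = (25/3 + J)/(J + (2 + 0)) = (25/3 + J)/(J + 2) = (25/3 + J)/(2 + J))
-50*b(X(-4, 6)) = -50*(25/3 - 6/5)/(2 - 6/5) = -50*107/(⅘*15) = -125*107/(2*15) = -50*107/12 = -2675/6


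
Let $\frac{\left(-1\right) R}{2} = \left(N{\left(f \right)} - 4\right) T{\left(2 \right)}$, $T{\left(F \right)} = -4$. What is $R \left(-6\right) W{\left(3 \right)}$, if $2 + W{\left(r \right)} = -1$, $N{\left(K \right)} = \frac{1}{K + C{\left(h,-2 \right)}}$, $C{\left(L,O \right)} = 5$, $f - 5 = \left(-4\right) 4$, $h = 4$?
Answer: $-600$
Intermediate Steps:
$f = -11$ ($f = 5 - 16 = -11$)
$N{\left(K \right)} = \frac{1}{5 + K}$ ($N{\left(K \right)} = \frac{1}{K + 5} = \frac{1}{5 + K}$)
$W{\left(r \right)} = -3$ ($W{\left(r \right)} = -2 - 1 = -3$)
$R = - \frac{100}{3}$ ($R = - 2 \left(\frac{1}{5 - 11} - 4\right) \left(-4\right) = - 2 \left(\frac{1}{-6} - 4\right) \left(-4\right) = - 2 \left(- \frac{1}{6} - 4\right) \left(-4\right) = - 2 \left(\left(- \frac{25}{6}\right) \left(-4\right)\right) = \left(-2\right) \frac{50}{3} = - \frac{100}{3} \approx -33.333$)
$R \left(-6\right) W{\left(3 \right)} = \left(- \frac{100}{3}\right) \left(-6\right) \left(-3\right) = 200 \left(-3\right) = -600$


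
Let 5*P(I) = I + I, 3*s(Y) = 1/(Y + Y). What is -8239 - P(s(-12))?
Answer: -1483019/180 ≈ -8239.0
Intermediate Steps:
s(Y) = 1/(6*Y) (s(Y) = 1/(3*(Y + Y)) = 1/(3*((2*Y))) = (1/(2*Y))/3 = 1/(6*Y))
P(I) = 2*I/5 (P(I) = (I + I)/5 = (2*I)/5 = 2*I/5)
-8239 - P(s(-12)) = -8239 - 2*(⅙)/(-12)/5 = -8239 - 2*(⅙)*(-1/12)/5 = -8239 - 2*(-1)/(5*72) = -8239 - 1*(-1/180) = -8239 + 1/180 = -1483019/180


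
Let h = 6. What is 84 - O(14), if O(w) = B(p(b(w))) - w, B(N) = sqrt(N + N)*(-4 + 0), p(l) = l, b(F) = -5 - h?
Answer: 98 + 4*I*sqrt(22) ≈ 98.0 + 18.762*I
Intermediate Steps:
b(F) = -11 (b(F) = -5 - 1*6 = -5 - 6 = -11)
B(N) = -4*sqrt(2)*sqrt(N) (B(N) = sqrt(2*N)*(-4) = (sqrt(2)*sqrt(N))*(-4) = -4*sqrt(2)*sqrt(N))
O(w) = -w - 4*I*sqrt(22) (O(w) = -4*sqrt(2)*sqrt(-11) - w = -4*sqrt(2)*I*sqrt(11) - w = -4*I*sqrt(22) - w = -w - 4*I*sqrt(22))
84 - O(14) = 84 - (-1*14 - 4*I*sqrt(22)) = 84 - (-14 - 4*I*sqrt(22)) = 84 + (14 + 4*I*sqrt(22)) = 98 + 4*I*sqrt(22)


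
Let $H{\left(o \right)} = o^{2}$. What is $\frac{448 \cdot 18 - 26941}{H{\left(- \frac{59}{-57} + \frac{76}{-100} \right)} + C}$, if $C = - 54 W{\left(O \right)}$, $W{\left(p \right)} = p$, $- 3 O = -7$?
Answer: $\frac{38332108125}{255705086} \approx 149.91$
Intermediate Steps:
$O = \frac{7}{3}$ ($O = \left(- \frac{1}{3}\right) \left(-7\right) = \frac{7}{3} \approx 2.3333$)
$C = -126$ ($C = \left(-54\right) \frac{7}{3} = -126$)
$\frac{448 \cdot 18 - 26941}{H{\left(- \frac{59}{-57} + \frac{76}{-100} \right)} + C} = \frac{448 \cdot 18 - 26941}{\left(- \frac{59}{-57} + \frac{76}{-100}\right)^{2} - 126} = \frac{8064 - 26941}{\left(\left(-59\right) \left(- \frac{1}{57}\right) + 76 \left(- \frac{1}{100}\right)\right)^{2} - 126} = - \frac{18877}{\left(\frac{59}{57} - \frac{19}{25}\right)^{2} - 126} = - \frac{18877}{\left(\frac{392}{1425}\right)^{2} - 126} = - \frac{18877}{\frac{153664}{2030625} - 126} = - \frac{18877}{- \frac{255705086}{2030625}} = \left(-18877\right) \left(- \frac{2030625}{255705086}\right) = \frac{38332108125}{255705086}$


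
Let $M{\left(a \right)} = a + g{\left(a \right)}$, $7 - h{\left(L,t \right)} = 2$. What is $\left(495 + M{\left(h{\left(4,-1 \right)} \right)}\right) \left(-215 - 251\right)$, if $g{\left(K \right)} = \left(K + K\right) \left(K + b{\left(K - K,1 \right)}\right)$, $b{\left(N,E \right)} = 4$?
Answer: $-274940$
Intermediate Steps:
$h{\left(L,t \right)} = 5$ ($h{\left(L,t \right)} = 7 - 2 = 5$)
$g{\left(K \right)} = 2 K \left(4 + K\right)$ ($g{\left(K \right)} = \left(K + K\right) \left(K + 4\right) = 2 K \left(4 + K\right)$)
$M{\left(a \right)} = a + 2 a \left(4 + a\right)$
$\left(495 + M{\left(h{\left(4,-1 \right)} \right)}\right) \left(-215 - 251\right) = \left(495 + 5 \left(9 + 2 \cdot 5\right)\right) \left(-215 - 251\right) = \left(495 + 5 \left(9 + 10\right)\right) \left(-466\right) = \left(495 + 5 \cdot 19\right) \left(-466\right) = \left(495 + 95\right) \left(-466\right) = 590 \left(-466\right) = -274940$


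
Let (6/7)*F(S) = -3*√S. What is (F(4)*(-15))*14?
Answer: 1470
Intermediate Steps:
F(S) = -7*√S/2 (F(S) = 7*(-3*√S)/6 = -7*√S/2)
(F(4)*(-15))*14 = (-7*√4/2*(-15))*14 = (-7/2*2*(-15))*14 = -7*(-15)*14 = 105*14 = 1470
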